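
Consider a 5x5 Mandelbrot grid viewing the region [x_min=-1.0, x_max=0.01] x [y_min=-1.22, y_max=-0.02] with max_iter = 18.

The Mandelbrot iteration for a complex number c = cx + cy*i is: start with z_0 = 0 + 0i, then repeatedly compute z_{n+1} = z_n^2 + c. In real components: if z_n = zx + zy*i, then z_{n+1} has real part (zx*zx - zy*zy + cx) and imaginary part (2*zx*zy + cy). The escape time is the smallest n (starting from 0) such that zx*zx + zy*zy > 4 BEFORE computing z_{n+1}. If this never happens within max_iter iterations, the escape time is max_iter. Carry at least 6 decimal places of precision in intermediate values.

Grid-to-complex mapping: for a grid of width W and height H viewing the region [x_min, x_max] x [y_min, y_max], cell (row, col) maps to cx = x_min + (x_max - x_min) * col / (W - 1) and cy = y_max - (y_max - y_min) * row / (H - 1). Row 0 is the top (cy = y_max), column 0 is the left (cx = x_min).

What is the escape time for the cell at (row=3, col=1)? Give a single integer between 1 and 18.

Answer: 4

Derivation:
z_0 = 0 + 0i, c = -0.7475 + -0.9200i
Iter 1: z = -0.7475 + -0.9200i, |z|^2 = 1.4052
Iter 2: z = -1.0351 + 0.4554i, |z|^2 = 1.2789
Iter 3: z = 0.1166 + -1.8628i, |z|^2 = 3.4837
Iter 4: z = -4.2040 + -1.3545i, |z|^2 = 19.5080
Escaped at iteration 4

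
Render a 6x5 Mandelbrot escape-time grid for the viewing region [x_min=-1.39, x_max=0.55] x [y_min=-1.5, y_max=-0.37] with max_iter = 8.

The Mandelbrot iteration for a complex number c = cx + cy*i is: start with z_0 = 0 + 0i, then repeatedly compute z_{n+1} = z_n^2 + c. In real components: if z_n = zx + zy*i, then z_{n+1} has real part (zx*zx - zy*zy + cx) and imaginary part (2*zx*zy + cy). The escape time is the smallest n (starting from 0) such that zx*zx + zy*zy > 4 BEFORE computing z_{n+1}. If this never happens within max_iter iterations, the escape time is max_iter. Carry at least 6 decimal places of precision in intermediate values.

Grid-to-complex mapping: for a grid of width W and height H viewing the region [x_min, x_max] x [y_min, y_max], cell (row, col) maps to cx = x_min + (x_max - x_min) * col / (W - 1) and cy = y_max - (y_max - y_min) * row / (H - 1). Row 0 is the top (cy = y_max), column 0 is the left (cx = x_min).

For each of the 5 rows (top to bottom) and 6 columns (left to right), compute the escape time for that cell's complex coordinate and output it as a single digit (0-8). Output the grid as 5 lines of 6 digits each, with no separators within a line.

Answer: 588884
348883
334743
233322
122222

Derivation:
(row=0, col=0): c = -1.3900 + -0.3700i → escape time 5
(row=0, col=1): c = -1.0020 + -0.3700i → escape time 8
(row=0, col=2): c = -0.6140 + -0.3700i → escape time 8
(row=0, col=3): c = -0.2260 + -0.3700i → escape time 8
(row=0, col=4): c = 0.1620 + -0.3700i → escape time 8
(row=0, col=5): c = 0.5500 + -0.3700i → escape time 4
(row=1, col=0): c = -1.3900 + -0.6525i → escape time 3
(row=1, col=1): c = -1.0020 + -0.6525i → escape time 4
(row=1, col=2): c = -0.6140 + -0.6525i → escape time 8
(row=1, col=3): c = -0.2260 + -0.6525i → escape time 8
(row=1, col=4): c = 0.1620 + -0.6525i → escape time 8
(row=1, col=5): c = 0.5500 + -0.6525i → escape time 3
(row=2, col=0): c = -1.3900 + -0.9350i → escape time 3
(row=2, col=1): c = -1.0020 + -0.9350i → escape time 3
(row=2, col=2): c = -0.6140 + -0.9350i → escape time 4
(row=2, col=3): c = -0.2260 + -0.9350i → escape time 7
(row=2, col=4): c = 0.1620 + -0.9350i → escape time 4
(row=2, col=5): c = 0.5500 + -0.9350i → escape time 3
(row=3, col=0): c = -1.3900 + -1.2175i → escape time 2
(row=3, col=1): c = -1.0020 + -1.2175i → escape time 3
(row=3, col=2): c = -0.6140 + -1.2175i → escape time 3
(row=3, col=3): c = -0.2260 + -1.2175i → escape time 3
(row=3, col=4): c = 0.1620 + -1.2175i → escape time 2
(row=3, col=5): c = 0.5500 + -1.2175i → escape time 2
(row=4, col=0): c = -1.3900 + -1.5000i → escape time 1
(row=4, col=1): c = -1.0020 + -1.5000i → escape time 2
(row=4, col=2): c = -0.6140 + -1.5000i → escape time 2
(row=4, col=3): c = -0.2260 + -1.5000i → escape time 2
(row=4, col=4): c = 0.1620 + -1.5000i → escape time 2
(row=4, col=5): c = 0.5500 + -1.5000i → escape time 2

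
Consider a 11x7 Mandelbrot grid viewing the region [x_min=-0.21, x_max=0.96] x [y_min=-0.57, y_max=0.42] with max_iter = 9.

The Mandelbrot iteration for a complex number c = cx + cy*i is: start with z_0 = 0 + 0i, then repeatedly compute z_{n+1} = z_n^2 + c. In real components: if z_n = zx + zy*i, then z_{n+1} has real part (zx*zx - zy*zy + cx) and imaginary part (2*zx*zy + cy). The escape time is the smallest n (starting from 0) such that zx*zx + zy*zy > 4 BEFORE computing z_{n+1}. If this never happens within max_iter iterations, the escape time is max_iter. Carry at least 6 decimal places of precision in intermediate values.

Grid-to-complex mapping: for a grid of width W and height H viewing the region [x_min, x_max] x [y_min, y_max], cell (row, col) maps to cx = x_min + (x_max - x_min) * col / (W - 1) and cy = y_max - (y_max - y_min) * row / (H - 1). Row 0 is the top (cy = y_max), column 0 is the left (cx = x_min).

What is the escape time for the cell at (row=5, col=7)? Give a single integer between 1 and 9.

Answer: 4

Derivation:
z_0 = 0 + 0i, c = 0.6090 + -0.4050i
Iter 1: z = 0.6090 + -0.4050i, |z|^2 = 0.5349
Iter 2: z = 0.8159 + -0.8983i, |z|^2 = 1.4725
Iter 3: z = 0.4677 + -1.8708i, |z|^2 = 3.7184
Iter 4: z = -2.6720 + -2.1549i, |z|^2 = 11.7829
Escaped at iteration 4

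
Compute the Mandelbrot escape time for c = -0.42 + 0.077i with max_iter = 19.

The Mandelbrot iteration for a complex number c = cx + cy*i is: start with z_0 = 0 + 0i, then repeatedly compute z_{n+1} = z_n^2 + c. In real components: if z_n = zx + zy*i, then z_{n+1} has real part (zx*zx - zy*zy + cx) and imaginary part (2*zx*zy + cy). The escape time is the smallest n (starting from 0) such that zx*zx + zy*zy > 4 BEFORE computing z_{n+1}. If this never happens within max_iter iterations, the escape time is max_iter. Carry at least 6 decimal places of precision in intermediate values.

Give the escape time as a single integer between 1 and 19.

z_0 = 0 + 0i, c = -0.4200 + 0.0770i
Iter 1: z = -0.4200 + 0.0770i, |z|^2 = 0.1823
Iter 2: z = -0.2495 + 0.0123i, |z|^2 = 0.0624
Iter 3: z = -0.3579 + 0.0709i, |z|^2 = 0.1331
Iter 4: z = -0.2969 + 0.0263i, |z|^2 = 0.0889
Iter 5: z = -0.3325 + 0.0614i, |z|^2 = 0.1143
Iter 6: z = -0.3132 + 0.0362i, |z|^2 = 0.0994
Iter 7: z = -0.3232 + 0.0543i, |z|^2 = 0.1074
Iter 8: z = -0.3185 + 0.0419i, |z|^2 = 0.1032
Iter 9: z = -0.3203 + 0.0503i, |z|^2 = 0.1051
Iter 10: z = -0.3199 + 0.0448i, |z|^2 = 0.1044
Iter 11: z = -0.3196 + 0.0484i, |z|^2 = 0.1045
Iter 12: z = -0.3202 + 0.0461i, |z|^2 = 0.1046
Iter 13: z = -0.3196 + 0.0475i, |z|^2 = 0.1044
Iter 14: z = -0.3201 + 0.0466i, |z|^2 = 0.1046
Iter 15: z = -0.3197 + 0.0471i, |z|^2 = 0.1044
Iter 16: z = -0.3200 + 0.0469i, |z|^2 = 0.1046
Iter 17: z = -0.3198 + 0.0470i, |z|^2 = 0.1045
Iter 18: z = -0.3199 + 0.0469i, |z|^2 = 0.1046

Answer: 19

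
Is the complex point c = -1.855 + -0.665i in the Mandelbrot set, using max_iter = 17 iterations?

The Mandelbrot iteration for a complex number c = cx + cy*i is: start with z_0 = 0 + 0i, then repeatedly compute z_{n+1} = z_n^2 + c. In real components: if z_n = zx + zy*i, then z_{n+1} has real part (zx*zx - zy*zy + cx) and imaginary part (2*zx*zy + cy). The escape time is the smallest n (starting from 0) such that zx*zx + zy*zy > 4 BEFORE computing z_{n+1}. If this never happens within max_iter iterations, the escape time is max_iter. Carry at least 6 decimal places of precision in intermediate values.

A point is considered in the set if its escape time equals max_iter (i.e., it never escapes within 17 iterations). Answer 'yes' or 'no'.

z_0 = 0 + 0i, c = -1.8550 + -0.6650i
Iter 1: z = -1.8550 + -0.6650i, |z|^2 = 3.8832
Iter 2: z = 1.1438 + 1.8022i, |z|^2 = 4.5560
Escaped at iteration 2

Answer: no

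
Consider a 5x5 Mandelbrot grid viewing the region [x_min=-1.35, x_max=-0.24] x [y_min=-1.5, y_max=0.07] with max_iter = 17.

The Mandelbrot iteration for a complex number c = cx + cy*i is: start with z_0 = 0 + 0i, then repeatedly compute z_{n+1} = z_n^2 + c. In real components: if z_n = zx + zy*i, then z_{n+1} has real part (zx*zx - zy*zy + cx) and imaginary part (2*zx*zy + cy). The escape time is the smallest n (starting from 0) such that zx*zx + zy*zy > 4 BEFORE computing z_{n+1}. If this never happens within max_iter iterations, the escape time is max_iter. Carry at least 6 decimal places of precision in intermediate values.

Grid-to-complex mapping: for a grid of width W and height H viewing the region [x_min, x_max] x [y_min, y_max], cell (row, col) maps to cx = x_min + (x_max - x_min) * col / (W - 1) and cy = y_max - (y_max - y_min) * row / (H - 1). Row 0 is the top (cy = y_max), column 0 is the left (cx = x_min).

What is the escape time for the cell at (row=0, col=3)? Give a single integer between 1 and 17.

z_0 = 0 + 0i, c = -0.5175 + 0.0700i
Iter 1: z = -0.5175 + 0.0700i, |z|^2 = 0.2727
Iter 2: z = -0.2546 + -0.0025i, |z|^2 = 0.0648
Iter 3: z = -0.4527 + 0.0712i, |z|^2 = 0.2100
Iter 4: z = -0.3176 + 0.0055i, |z|^2 = 0.1009
Iter 5: z = -0.4166 + 0.0665i, |z|^2 = 0.1780
Iter 6: z = -0.3483 + 0.0146i, |z|^2 = 0.1216
Iter 7: z = -0.3964 + 0.0598i, |z|^2 = 0.1607
Iter 8: z = -0.3640 + 0.0226i, |z|^2 = 0.1330
Iter 9: z = -0.3855 + 0.0536i, |z|^2 = 0.1515
Iter 10: z = -0.3717 + 0.0287i, |z|^2 = 0.1390
Iter 11: z = -0.3801 + 0.0487i, |z|^2 = 0.1469
Iter 12: z = -0.3754 + 0.0330i, |z|^2 = 0.1420
Iter 13: z = -0.3777 + 0.0452i, |z|^2 = 0.1447
Iter 14: z = -0.3769 + 0.0358i, |z|^2 = 0.1433
Iter 15: z = -0.3767 + 0.0430i, |z|^2 = 0.1438
Iter 16: z = -0.3774 + 0.0376i, |z|^2 = 0.1439

Answer: 17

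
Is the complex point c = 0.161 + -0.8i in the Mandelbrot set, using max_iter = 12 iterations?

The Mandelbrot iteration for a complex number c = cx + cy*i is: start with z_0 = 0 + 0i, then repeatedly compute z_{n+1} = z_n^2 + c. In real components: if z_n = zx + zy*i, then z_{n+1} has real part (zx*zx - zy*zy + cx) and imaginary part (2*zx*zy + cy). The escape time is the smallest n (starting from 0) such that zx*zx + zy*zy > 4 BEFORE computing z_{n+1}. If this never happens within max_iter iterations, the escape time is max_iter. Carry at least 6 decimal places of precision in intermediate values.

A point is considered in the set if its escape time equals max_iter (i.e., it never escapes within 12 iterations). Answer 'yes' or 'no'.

z_0 = 0 + 0i, c = 0.1610 + -0.8000i
Iter 1: z = 0.1610 + -0.8000i, |z|^2 = 0.6659
Iter 2: z = -0.4531 + -1.0576i, |z|^2 = 1.3238
Iter 3: z = -0.7522 + 0.1584i, |z|^2 = 0.5909
Iter 4: z = 0.7018 + -1.0382i, |z|^2 = 1.5704
Iter 5: z = -0.4244 + -2.2572i, |z|^2 = 5.2753
Escaped at iteration 5

Answer: no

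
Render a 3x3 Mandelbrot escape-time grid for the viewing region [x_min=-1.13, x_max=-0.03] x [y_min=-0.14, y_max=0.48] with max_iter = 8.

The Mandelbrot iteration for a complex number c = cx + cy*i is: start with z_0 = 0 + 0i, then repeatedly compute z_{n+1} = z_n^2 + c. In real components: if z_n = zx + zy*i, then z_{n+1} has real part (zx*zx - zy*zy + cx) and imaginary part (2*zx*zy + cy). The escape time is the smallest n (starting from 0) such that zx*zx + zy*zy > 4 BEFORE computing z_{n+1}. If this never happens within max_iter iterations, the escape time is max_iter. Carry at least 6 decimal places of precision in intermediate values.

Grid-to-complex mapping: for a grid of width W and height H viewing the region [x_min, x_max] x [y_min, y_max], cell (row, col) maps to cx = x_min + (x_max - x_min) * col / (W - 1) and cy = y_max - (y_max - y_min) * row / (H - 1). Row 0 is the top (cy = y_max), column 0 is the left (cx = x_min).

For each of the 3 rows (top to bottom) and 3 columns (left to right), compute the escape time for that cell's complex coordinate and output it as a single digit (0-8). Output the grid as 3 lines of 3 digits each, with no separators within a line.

Answer: 588
888
888

Derivation:
(row=0, col=0): c = -1.1300 + 0.4800i → escape time 5
(row=0, col=1): c = -0.5800 + 0.4800i → escape time 8
(row=0, col=2): c = -0.0300 + 0.4800i → escape time 8
(row=1, col=0): c = -1.1300 + 0.1700i → escape time 8
(row=1, col=1): c = -0.5800 + 0.1700i → escape time 8
(row=1, col=2): c = -0.0300 + 0.1700i → escape time 8
(row=2, col=0): c = -1.1300 + -0.1400i → escape time 8
(row=2, col=1): c = -0.5800 + -0.1400i → escape time 8
(row=2, col=2): c = -0.0300 + -0.1400i → escape time 8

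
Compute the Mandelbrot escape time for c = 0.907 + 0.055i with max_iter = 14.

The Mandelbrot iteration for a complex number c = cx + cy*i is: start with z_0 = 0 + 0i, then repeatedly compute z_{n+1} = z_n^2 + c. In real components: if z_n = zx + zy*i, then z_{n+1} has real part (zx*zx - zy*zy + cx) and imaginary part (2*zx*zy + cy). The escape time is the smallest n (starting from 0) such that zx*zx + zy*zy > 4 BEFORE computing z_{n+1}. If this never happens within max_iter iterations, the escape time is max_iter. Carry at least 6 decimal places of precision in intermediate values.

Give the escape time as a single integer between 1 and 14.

Answer: 3

Derivation:
z_0 = 0 + 0i, c = 0.9070 + 0.0550i
Iter 1: z = 0.9070 + 0.0550i, |z|^2 = 0.8257
Iter 2: z = 1.7266 + 0.1548i, |z|^2 = 3.0052
Iter 3: z = 3.8643 + 0.5895i, |z|^2 = 15.2801
Escaped at iteration 3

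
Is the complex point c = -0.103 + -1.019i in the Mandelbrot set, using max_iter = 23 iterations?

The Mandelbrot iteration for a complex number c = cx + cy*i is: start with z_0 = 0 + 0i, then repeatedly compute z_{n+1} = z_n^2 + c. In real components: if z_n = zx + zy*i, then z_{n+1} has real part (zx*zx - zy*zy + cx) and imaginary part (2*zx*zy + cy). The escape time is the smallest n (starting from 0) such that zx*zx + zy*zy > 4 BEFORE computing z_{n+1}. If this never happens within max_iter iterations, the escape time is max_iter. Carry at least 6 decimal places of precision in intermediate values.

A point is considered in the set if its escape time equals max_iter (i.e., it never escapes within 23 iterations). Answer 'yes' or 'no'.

Answer: no

Derivation:
z_0 = 0 + 0i, c = -0.1030 + -1.0190i
Iter 1: z = -0.1030 + -1.0190i, |z|^2 = 1.0490
Iter 2: z = -1.1308 + -0.8091i, |z|^2 = 1.9332
Iter 3: z = 0.5210 + 0.8108i, |z|^2 = 0.9287
Iter 4: z = -0.4889 + -0.1742i, |z|^2 = 0.2694
Iter 5: z = 0.1057 + -0.8486i, |z|^2 = 0.7314
Iter 6: z = -0.8120 + -1.1983i, |z|^2 = 2.0954
Iter 7: z = -0.8796 + 0.9272i, |z|^2 = 1.6334
Iter 8: z = -0.1889 + -2.6501i, |z|^2 = 7.0589
Escaped at iteration 8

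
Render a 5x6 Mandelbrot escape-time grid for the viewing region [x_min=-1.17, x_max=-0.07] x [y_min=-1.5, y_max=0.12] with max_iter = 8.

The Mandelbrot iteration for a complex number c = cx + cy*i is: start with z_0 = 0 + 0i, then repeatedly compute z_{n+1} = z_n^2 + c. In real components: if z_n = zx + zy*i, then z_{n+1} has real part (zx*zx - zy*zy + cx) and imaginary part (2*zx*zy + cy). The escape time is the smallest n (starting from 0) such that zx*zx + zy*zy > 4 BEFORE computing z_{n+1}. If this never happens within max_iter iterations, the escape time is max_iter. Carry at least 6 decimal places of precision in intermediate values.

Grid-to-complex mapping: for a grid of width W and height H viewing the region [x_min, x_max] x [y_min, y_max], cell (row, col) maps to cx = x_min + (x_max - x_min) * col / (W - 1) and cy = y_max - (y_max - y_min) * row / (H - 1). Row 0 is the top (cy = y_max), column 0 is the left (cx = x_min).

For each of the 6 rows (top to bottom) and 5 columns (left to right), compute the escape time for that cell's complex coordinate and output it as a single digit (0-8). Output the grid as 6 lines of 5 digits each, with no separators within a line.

(row=0, col=0): c = -1.1700 + 0.1200i → escape time 8
(row=0, col=1): c = -0.8950 + 0.1200i → escape time 8
(row=0, col=2): c = -0.6200 + 0.1200i → escape time 8
(row=0, col=3): c = -0.3450 + 0.1200i → escape time 8
(row=0, col=4): c = -0.0700 + 0.1200i → escape time 8
(row=1, col=0): c = -1.1700 + -0.2040i → escape time 8
(row=1, col=1): c = -0.8950 + -0.2040i → escape time 8
(row=1, col=2): c = -0.6200 + -0.2040i → escape time 8
(row=1, col=3): c = -0.3450 + -0.2040i → escape time 8
(row=1, col=4): c = -0.0700 + -0.2040i → escape time 8
(row=2, col=0): c = -1.1700 + -0.5280i → escape time 5
(row=2, col=1): c = -0.8950 + -0.5280i → escape time 5
(row=2, col=2): c = -0.6200 + -0.5280i → escape time 8
(row=2, col=3): c = -0.3450 + -0.5280i → escape time 8
(row=2, col=4): c = -0.0700 + -0.5280i → escape time 8
(row=3, col=0): c = -1.1700 + -0.8520i → escape time 3
(row=3, col=1): c = -0.8950 + -0.8520i → escape time 3
(row=3, col=2): c = -0.6200 + -0.8520i → escape time 4
(row=3, col=3): c = -0.3450 + -0.8520i → escape time 6
(row=3, col=4): c = -0.0700 + -0.8520i → escape time 8
(row=4, col=0): c = -1.1700 + -1.1760i → escape time 3
(row=4, col=1): c = -0.8950 + -1.1760i → escape time 3
(row=4, col=2): c = -0.6200 + -1.1760i → escape time 3
(row=4, col=3): c = -0.3450 + -1.1760i → escape time 3
(row=4, col=4): c = -0.0700 + -1.1760i → escape time 3
(row=5, col=0): c = -1.1700 + -1.5000i → escape time 2
(row=5, col=1): c = -0.8950 + -1.5000i → escape time 2
(row=5, col=2): c = -0.6200 + -1.5000i → escape time 2
(row=5, col=3): c = -0.3450 + -1.5000i → escape time 2
(row=5, col=4): c = -0.0700 + -1.5000i → escape time 2

Answer: 88888
88888
55888
33468
33333
22222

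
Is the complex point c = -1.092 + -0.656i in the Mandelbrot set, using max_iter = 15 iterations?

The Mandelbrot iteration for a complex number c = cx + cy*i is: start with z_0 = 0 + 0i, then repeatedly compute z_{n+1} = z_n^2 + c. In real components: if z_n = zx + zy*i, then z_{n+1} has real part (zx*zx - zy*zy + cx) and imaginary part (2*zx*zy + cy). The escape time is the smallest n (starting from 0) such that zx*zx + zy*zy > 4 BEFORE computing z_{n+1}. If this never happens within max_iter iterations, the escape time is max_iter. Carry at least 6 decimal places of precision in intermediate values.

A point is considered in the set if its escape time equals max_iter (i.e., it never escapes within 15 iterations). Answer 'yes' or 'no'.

z_0 = 0 + 0i, c = -1.0920 + -0.6560i
Iter 1: z = -1.0920 + -0.6560i, |z|^2 = 1.6228
Iter 2: z = -0.3299 + 0.7767i, |z|^2 = 0.7121
Iter 3: z = -1.5865 + -1.1684i, |z|^2 = 3.8821
Iter 4: z = 0.0596 + 3.0513i, |z|^2 = 9.3140
Escaped at iteration 4

Answer: no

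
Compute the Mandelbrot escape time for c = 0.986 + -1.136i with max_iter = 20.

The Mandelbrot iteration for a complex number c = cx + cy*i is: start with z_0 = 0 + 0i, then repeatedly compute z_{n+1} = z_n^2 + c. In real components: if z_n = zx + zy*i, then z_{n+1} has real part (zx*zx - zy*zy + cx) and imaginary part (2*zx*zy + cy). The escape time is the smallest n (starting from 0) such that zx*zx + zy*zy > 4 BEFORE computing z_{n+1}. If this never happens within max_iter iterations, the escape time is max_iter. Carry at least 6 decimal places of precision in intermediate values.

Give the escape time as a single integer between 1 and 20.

Answer: 2

Derivation:
z_0 = 0 + 0i, c = 0.9860 + -1.1360i
Iter 1: z = 0.9860 + -1.1360i, |z|^2 = 2.2627
Iter 2: z = 0.6677 + -3.3762i, |z|^2 = 11.8445
Escaped at iteration 2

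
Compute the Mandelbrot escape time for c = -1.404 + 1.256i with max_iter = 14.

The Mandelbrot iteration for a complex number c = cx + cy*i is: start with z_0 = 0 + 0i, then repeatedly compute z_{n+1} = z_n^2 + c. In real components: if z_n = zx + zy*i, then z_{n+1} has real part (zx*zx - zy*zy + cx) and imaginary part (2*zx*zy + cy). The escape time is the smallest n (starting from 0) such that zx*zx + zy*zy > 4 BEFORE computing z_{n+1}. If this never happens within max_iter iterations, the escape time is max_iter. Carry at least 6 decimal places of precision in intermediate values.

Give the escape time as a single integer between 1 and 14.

z_0 = 0 + 0i, c = -1.4040 + 1.2560i
Iter 1: z = -1.4040 + 1.2560i, |z|^2 = 3.5488
Iter 2: z = -1.0103 + -2.2708i, |z|^2 = 6.1775
Escaped at iteration 2

Answer: 2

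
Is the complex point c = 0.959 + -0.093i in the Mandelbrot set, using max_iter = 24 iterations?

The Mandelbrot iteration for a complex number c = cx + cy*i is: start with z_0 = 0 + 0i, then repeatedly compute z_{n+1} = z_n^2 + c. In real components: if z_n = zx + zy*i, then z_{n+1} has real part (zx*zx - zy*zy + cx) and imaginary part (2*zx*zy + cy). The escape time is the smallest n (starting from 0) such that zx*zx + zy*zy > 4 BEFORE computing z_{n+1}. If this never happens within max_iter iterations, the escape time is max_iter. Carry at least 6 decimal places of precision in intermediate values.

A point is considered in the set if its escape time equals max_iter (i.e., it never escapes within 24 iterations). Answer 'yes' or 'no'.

Answer: no

Derivation:
z_0 = 0 + 0i, c = 0.9590 + -0.0930i
Iter 1: z = 0.9590 + -0.0930i, |z|^2 = 0.9283
Iter 2: z = 1.8700 + -0.2714i, |z|^2 = 3.5707
Iter 3: z = 4.3824 + -1.1080i, |z|^2 = 20.4328
Escaped at iteration 3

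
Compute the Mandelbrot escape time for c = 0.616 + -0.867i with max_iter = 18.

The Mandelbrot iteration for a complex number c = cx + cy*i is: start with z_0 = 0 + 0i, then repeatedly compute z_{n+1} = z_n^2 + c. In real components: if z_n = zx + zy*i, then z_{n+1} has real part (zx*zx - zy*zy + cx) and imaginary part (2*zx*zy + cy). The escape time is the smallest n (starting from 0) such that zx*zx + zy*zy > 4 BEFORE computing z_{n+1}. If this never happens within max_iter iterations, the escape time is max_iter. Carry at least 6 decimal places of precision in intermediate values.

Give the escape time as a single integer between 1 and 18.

z_0 = 0 + 0i, c = 0.6160 + -0.8670i
Iter 1: z = 0.6160 + -0.8670i, |z|^2 = 1.1311
Iter 2: z = 0.2438 + -1.9351i, |z|^2 = 3.8042
Iter 3: z = -3.0694 + -1.8104i, |z|^2 = 12.6987
Escaped at iteration 3

Answer: 3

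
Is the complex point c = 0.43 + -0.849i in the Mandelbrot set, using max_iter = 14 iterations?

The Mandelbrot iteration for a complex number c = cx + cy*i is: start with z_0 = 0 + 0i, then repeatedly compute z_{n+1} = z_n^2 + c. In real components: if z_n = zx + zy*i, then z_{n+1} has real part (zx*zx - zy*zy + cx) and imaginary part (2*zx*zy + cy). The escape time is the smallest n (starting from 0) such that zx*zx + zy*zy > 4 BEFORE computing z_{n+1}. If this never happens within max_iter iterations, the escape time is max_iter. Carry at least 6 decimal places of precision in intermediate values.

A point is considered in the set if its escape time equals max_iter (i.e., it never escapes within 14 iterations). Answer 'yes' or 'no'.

z_0 = 0 + 0i, c = 0.4300 + -0.8490i
Iter 1: z = 0.4300 + -0.8490i, |z|^2 = 0.9057
Iter 2: z = -0.1059 + -1.5791i, |z|^2 = 2.5049
Iter 3: z = -2.0525 + -0.5145i, |z|^2 = 4.4774
Escaped at iteration 3

Answer: no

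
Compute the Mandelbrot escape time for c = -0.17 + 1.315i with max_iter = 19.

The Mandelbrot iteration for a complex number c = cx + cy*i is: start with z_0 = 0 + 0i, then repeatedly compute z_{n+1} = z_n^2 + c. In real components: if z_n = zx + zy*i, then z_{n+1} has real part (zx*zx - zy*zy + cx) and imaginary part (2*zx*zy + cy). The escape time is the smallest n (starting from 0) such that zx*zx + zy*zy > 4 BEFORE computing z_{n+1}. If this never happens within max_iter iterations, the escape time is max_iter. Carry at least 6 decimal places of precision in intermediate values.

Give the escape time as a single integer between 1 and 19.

z_0 = 0 + 0i, c = -0.1700 + 1.3150i
Iter 1: z = -0.1700 + 1.3150i, |z|^2 = 1.7581
Iter 2: z = -1.8703 + 0.8679i, |z|^2 = 4.2514
Escaped at iteration 2

Answer: 2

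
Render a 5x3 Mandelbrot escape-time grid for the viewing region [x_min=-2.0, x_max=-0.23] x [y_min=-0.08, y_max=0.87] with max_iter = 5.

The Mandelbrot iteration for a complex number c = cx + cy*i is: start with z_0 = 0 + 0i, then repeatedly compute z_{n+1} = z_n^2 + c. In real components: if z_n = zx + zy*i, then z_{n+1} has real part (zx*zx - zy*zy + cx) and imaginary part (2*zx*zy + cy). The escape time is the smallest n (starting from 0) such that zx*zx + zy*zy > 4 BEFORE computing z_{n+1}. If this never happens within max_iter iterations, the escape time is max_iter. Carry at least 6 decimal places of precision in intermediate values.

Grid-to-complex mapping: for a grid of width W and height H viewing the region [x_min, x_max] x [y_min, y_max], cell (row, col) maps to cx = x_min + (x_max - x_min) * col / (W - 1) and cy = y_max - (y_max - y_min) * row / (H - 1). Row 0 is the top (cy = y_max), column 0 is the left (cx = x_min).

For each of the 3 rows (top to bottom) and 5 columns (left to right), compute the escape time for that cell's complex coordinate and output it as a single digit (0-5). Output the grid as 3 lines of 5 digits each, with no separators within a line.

Answer: 13345
14555
15555

Derivation:
(row=0, col=0): c = -2.0000 + 0.8700i → escape time 1
(row=0, col=1): c = -1.5575 + 0.8700i → escape time 3
(row=0, col=2): c = -1.1150 + 0.8700i → escape time 3
(row=0, col=3): c = -0.6725 + 0.8700i → escape time 4
(row=0, col=4): c = -0.2300 + 0.8700i → escape time 5
(row=1, col=0): c = -2.0000 + 0.3950i → escape time 1
(row=1, col=1): c = -1.5575 + 0.3950i → escape time 4
(row=1, col=2): c = -1.1150 + 0.3950i → escape time 5
(row=1, col=3): c = -0.6725 + 0.3950i → escape time 5
(row=1, col=4): c = -0.2300 + 0.3950i → escape time 5
(row=2, col=0): c = -2.0000 + -0.0800i → escape time 1
(row=2, col=1): c = -1.5575 + -0.0800i → escape time 5
(row=2, col=2): c = -1.1150 + -0.0800i → escape time 5
(row=2, col=3): c = -0.6725 + -0.0800i → escape time 5
(row=2, col=4): c = -0.2300 + -0.0800i → escape time 5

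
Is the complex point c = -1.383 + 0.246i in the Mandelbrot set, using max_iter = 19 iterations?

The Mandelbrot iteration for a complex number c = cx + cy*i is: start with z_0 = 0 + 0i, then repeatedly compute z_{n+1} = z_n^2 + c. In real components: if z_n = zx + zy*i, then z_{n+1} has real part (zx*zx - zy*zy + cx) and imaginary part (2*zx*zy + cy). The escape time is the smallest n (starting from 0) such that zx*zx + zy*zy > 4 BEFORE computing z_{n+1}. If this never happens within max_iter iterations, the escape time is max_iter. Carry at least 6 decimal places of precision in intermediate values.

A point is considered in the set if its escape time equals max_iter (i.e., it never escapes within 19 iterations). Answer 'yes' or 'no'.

Answer: no

Derivation:
z_0 = 0 + 0i, c = -1.3830 + 0.2460i
Iter 1: z = -1.3830 + 0.2460i, |z|^2 = 1.9732
Iter 2: z = 0.4692 + -0.4344i, |z|^2 = 0.4089
Iter 3: z = -1.3516 + -0.1617i, |z|^2 = 1.8530
Iter 4: z = 0.4177 + 0.6830i, |z|^2 = 0.6410
Iter 5: z = -1.6750 + 0.8166i, |z|^2 = 3.4723
Iter 6: z = 0.7557 + -2.4895i, |z|^2 = 6.7688
Escaped at iteration 6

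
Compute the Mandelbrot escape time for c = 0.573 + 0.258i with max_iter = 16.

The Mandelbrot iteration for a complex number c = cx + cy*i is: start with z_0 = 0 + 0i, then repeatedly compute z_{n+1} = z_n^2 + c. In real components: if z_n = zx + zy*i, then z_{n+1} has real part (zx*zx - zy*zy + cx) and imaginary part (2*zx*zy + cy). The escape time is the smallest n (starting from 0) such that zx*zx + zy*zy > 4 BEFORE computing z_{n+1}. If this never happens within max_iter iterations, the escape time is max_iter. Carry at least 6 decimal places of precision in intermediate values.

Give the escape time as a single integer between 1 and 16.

Answer: 4

Derivation:
z_0 = 0 + 0i, c = 0.5730 + 0.2580i
Iter 1: z = 0.5730 + 0.2580i, |z|^2 = 0.3949
Iter 2: z = 0.8348 + 0.5537i, |z|^2 = 1.0034
Iter 3: z = 0.9633 + 1.1824i, |z|^2 = 2.3259
Iter 4: z = 0.1029 + 2.5359i, |z|^2 = 6.4414
Escaped at iteration 4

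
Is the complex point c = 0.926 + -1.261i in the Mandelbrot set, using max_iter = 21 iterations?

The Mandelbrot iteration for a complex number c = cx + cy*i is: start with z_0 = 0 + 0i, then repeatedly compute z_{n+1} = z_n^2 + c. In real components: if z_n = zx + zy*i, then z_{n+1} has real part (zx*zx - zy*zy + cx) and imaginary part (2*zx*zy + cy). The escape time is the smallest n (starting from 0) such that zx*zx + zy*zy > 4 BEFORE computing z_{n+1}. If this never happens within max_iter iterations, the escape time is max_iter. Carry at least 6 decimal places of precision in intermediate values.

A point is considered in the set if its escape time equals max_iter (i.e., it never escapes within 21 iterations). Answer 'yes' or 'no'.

z_0 = 0 + 0i, c = 0.9260 + -1.2610i
Iter 1: z = 0.9260 + -1.2610i, |z|^2 = 2.4476
Iter 2: z = 0.1934 + -3.5964i, |z|^2 = 12.9713
Escaped at iteration 2

Answer: no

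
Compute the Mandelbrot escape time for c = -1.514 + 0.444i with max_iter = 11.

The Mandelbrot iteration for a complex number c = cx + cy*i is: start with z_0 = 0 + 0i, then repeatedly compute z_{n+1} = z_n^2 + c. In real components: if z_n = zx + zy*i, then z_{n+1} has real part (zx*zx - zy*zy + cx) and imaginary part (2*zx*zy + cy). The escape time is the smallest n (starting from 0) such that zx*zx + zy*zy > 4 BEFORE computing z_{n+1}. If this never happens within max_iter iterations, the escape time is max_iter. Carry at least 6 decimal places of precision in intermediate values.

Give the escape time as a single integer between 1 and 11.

Answer: 3

Derivation:
z_0 = 0 + 0i, c = -1.5140 + 0.4440i
Iter 1: z = -1.5140 + 0.4440i, |z|^2 = 2.4893
Iter 2: z = 0.5811 + -0.9004i, |z|^2 = 1.1484
Iter 3: z = -1.9871 + -0.6024i, |z|^2 = 4.3117
Escaped at iteration 3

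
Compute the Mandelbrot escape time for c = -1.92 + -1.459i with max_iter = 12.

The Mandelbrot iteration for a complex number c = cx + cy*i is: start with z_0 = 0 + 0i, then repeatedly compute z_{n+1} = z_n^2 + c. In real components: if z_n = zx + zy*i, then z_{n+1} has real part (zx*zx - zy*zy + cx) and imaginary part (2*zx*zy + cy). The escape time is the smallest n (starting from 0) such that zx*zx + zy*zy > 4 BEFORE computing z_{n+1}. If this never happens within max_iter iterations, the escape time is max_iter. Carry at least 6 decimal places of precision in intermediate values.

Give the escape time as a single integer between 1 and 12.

Answer: 1

Derivation:
z_0 = 0 + 0i, c = -1.9200 + -1.4590i
Iter 1: z = -1.9200 + -1.4590i, |z|^2 = 5.8151
Escaped at iteration 1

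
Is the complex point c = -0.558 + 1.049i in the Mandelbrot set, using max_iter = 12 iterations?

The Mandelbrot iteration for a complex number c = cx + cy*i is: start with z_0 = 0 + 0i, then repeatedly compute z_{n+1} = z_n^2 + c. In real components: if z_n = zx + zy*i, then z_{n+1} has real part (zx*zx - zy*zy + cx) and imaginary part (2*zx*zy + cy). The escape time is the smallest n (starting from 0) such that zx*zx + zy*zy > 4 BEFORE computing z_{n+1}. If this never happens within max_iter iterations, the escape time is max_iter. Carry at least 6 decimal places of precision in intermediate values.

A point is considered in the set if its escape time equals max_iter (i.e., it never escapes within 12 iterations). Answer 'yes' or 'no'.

z_0 = 0 + 0i, c = -0.5580 + 1.0490i
Iter 1: z = -0.5580 + 1.0490i, |z|^2 = 1.4118
Iter 2: z = -1.3470 + -0.1217i, |z|^2 = 1.8293
Iter 3: z = 1.2417 + 1.3768i, |z|^2 = 3.4375
Iter 4: z = -0.9118 + 4.4682i, |z|^2 = 20.7964
Escaped at iteration 4

Answer: no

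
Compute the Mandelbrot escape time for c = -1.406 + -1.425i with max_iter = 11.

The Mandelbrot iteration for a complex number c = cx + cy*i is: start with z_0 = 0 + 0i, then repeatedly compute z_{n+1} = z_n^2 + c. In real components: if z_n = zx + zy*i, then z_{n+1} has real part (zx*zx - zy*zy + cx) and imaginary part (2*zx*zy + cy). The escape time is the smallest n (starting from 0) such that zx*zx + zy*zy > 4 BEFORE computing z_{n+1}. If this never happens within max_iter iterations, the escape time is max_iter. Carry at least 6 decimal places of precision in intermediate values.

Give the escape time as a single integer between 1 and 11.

z_0 = 0 + 0i, c = -1.4060 + -1.4250i
Iter 1: z = -1.4060 + -1.4250i, |z|^2 = 4.0075
Escaped at iteration 1

Answer: 1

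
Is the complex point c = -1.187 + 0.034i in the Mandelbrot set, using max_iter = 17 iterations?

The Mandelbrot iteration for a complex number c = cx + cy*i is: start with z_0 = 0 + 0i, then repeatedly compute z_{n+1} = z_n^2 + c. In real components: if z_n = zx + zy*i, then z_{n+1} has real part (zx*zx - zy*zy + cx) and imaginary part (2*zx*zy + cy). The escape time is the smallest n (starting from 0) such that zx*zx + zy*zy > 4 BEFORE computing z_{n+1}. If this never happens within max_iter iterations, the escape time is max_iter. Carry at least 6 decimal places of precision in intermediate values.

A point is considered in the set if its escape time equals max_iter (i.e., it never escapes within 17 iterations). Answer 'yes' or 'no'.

Answer: yes

Derivation:
z_0 = 0 + 0i, c = -1.1870 + 0.0340i
Iter 1: z = -1.1870 + 0.0340i, |z|^2 = 1.4101
Iter 2: z = 0.2208 + -0.0467i, |z|^2 = 0.0509
Iter 3: z = -1.1404 + 0.0134i, |z|^2 = 1.3007
Iter 4: z = 0.1134 + 0.0035i, |z|^2 = 0.0129
Iter 5: z = -1.1742 + 0.0348i, |z|^2 = 1.3799
Iter 6: z = 0.1904 + -0.0477i, |z|^2 = 0.0385
Iter 7: z = -1.1530 + 0.0158i, |z|^2 = 1.3297
Iter 8: z = 0.1422 + -0.0025i, |z|^2 = 0.0202
Iter 9: z = -1.1668 + 0.0333i, |z|^2 = 1.3625
Iter 10: z = 0.1733 + -0.0437i, |z|^2 = 0.0319
Iter 11: z = -1.1589 + 0.0189i, |z|^2 = 1.3434
Iter 12: z = 0.1556 + -0.0097i, |z|^2 = 0.0243
Iter 13: z = -1.1629 + 0.0310i, |z|^2 = 1.3532
Iter 14: z = 0.1643 + -0.0380i, |z|^2 = 0.0284
Iter 15: z = -1.1615 + 0.0215i, |z|^2 = 1.3494
Iter 16: z = 0.1615 + -0.0159i, |z|^2 = 0.0263
Did not escape in 17 iterations → in set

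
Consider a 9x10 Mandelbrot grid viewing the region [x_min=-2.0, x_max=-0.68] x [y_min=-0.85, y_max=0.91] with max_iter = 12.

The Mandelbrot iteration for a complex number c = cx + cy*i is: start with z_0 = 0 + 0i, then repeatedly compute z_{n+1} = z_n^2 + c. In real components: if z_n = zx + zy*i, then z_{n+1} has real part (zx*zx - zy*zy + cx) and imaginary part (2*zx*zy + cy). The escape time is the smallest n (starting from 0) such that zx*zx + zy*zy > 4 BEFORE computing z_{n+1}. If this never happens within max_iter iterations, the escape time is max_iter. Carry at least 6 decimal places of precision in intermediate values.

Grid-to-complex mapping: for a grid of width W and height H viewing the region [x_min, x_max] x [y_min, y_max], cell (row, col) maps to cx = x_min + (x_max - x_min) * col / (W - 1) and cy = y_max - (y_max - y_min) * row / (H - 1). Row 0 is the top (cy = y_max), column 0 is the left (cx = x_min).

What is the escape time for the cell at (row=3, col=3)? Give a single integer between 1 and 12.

z_0 = 0 + 0i, c = -1.5050 + 0.3233i
Iter 1: z = -1.5050 + 0.3233i, |z|^2 = 2.3696
Iter 2: z = 0.6555 + -0.6499i, |z|^2 = 0.8520
Iter 3: z = -1.4977 + -0.5287i, |z|^2 = 2.5226
Iter 4: z = 0.4587 + 1.9069i, |z|^2 = 3.8466
Iter 5: z = -4.9309 + 2.0726i, |z|^2 = 28.6093
Escaped at iteration 5

Answer: 5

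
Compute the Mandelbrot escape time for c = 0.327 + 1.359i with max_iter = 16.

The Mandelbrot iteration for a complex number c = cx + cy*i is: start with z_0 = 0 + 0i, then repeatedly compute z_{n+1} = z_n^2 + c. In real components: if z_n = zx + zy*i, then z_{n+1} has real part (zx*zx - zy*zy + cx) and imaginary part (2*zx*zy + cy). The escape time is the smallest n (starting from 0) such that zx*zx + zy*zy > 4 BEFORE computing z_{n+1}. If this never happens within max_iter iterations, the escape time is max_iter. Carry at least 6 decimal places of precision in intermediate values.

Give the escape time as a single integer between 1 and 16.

Answer: 2

Derivation:
z_0 = 0 + 0i, c = 0.3270 + 1.3590i
Iter 1: z = 0.3270 + 1.3590i, |z|^2 = 1.9538
Iter 2: z = -1.4130 + 2.2478i, |z|^2 = 7.0490
Escaped at iteration 2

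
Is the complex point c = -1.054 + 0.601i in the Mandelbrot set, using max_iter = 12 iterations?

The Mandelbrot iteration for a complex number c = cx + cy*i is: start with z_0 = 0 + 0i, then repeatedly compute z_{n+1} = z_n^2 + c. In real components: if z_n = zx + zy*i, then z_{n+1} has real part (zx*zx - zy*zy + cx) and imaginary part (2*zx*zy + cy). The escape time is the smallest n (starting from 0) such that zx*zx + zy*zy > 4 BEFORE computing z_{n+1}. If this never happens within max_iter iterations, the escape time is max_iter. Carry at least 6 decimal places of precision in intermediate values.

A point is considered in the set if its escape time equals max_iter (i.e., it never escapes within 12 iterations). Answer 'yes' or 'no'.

Answer: no

Derivation:
z_0 = 0 + 0i, c = -1.0540 + 0.6010i
Iter 1: z = -1.0540 + 0.6010i, |z|^2 = 1.4721
Iter 2: z = -0.3043 + -0.6659i, |z|^2 = 0.5360
Iter 3: z = -1.4048 + 1.0063i, |z|^2 = 2.9861
Iter 4: z = -0.0930 + -2.2263i, |z|^2 = 4.9648
Escaped at iteration 4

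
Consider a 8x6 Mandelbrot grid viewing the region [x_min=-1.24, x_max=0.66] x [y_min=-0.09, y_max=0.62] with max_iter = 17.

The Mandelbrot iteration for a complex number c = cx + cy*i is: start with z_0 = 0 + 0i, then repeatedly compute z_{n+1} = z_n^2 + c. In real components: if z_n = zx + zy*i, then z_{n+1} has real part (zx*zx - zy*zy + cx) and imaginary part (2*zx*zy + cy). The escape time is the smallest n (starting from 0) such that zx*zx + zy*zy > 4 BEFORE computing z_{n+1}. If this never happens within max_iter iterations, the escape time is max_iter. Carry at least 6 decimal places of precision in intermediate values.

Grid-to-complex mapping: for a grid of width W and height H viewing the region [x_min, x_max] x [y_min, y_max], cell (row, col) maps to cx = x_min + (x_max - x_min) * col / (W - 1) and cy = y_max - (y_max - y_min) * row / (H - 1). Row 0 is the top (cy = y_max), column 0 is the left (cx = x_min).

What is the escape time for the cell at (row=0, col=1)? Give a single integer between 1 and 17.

Answer: 4

Derivation:
z_0 = 0 + 0i, c = -0.9686 + 0.6200i
Iter 1: z = -0.9686 + 0.6200i, |z|^2 = 1.3225
Iter 2: z = -0.4148 + -0.5810i, |z|^2 = 0.5097
Iter 3: z = -1.1341 + 1.1021i, |z|^2 = 2.5007
Iter 4: z = -0.8970 + -1.8797i, |z|^2 = 4.3377
Escaped at iteration 4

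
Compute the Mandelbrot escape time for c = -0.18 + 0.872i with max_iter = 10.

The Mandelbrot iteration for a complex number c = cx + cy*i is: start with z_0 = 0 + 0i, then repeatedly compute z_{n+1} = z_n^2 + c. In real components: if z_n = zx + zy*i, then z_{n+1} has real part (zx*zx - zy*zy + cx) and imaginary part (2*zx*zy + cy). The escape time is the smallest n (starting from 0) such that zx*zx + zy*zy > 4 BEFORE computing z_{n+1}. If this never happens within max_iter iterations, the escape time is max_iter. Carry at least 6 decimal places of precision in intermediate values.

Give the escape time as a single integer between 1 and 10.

z_0 = 0 + 0i, c = -0.1800 + 0.8720i
Iter 1: z = -0.1800 + 0.8720i, |z|^2 = 0.7928
Iter 2: z = -0.9080 + 0.5581i, |z|^2 = 1.1359
Iter 3: z = 0.3330 + -0.1415i, |z|^2 = 0.1309
Iter 4: z = -0.0891 + 0.7778i, |z|^2 = 0.6129
Iter 5: z = -0.7770 + 0.7333i, |z|^2 = 1.1416
Iter 6: z = -0.1140 + -0.2677i, |z|^2 = 0.0846
Iter 7: z = -0.2386 + 0.9330i, |z|^2 = 0.9275
Iter 8: z = -0.9936 + 0.4267i, |z|^2 = 1.1693
Iter 9: z = 0.6252 + 0.0241i, |z|^2 = 0.3915

Answer: 10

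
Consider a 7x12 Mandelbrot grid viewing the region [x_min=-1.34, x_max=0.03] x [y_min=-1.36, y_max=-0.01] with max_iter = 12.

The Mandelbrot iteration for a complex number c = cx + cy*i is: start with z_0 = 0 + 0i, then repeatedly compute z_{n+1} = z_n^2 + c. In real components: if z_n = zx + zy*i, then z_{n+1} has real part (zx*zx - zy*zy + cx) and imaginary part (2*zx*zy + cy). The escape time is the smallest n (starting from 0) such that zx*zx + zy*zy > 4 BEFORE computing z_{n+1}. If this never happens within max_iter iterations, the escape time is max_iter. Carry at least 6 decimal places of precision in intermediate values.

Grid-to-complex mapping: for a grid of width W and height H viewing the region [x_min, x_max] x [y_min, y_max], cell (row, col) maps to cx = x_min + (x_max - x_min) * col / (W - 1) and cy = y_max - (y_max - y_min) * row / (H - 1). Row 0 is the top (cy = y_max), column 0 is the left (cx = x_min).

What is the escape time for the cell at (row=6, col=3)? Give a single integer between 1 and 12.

z_0 = 0 + 0i, c = -0.6550 + -0.7464i
Iter 1: z = -0.6550 + -0.7464i, |z|^2 = 0.9861
Iter 2: z = -0.7830 + 0.2314i, |z|^2 = 0.6667
Iter 3: z = -0.0954 + -1.1087i, |z|^2 = 1.2383
Iter 4: z = -1.8751 + -0.5348i, |z|^2 = 3.8022
Iter 5: z = 2.5751 + 1.2594i, |z|^2 = 8.2172
Escaped at iteration 5

Answer: 5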